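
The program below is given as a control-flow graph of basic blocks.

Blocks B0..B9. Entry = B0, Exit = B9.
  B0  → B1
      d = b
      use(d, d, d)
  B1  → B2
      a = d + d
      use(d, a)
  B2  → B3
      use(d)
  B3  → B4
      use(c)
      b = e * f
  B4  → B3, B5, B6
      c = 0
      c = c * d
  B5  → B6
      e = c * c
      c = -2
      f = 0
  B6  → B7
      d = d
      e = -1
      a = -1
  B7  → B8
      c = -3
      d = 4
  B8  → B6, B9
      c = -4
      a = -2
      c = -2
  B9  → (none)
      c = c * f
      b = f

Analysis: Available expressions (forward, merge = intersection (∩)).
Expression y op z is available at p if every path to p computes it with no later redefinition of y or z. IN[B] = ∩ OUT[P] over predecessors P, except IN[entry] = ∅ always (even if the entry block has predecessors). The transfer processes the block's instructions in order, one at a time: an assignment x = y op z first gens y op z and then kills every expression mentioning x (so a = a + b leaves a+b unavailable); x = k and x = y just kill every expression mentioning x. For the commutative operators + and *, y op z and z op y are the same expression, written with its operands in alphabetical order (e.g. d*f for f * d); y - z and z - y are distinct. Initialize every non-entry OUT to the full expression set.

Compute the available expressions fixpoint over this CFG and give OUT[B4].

Converged values:
  B0: | IN={} | OUT={}
  B1: | IN={} | OUT={d+d}
  B2: | IN={d+d} | OUT={d+d}
  B3: | IN={d+d} | OUT={d+d, e*f}
  B4: | IN={d+d, e*f} | OUT={d+d, e*f}
  B5: | IN={d+d, e*f} | OUT={d+d}
  B6: | IN={} | OUT={}
  B7: | IN={} | OUT={}
  B8: | IN={} | OUT={}
  B9: | IN={} | OUT={}

Merge at B4: IN[B4] = OUT[B3] = {d+d, e*f}
Applying B4's transfer function to that IN value gives OUT[B4] (row B4 above).

Answer: {d+d, e*f}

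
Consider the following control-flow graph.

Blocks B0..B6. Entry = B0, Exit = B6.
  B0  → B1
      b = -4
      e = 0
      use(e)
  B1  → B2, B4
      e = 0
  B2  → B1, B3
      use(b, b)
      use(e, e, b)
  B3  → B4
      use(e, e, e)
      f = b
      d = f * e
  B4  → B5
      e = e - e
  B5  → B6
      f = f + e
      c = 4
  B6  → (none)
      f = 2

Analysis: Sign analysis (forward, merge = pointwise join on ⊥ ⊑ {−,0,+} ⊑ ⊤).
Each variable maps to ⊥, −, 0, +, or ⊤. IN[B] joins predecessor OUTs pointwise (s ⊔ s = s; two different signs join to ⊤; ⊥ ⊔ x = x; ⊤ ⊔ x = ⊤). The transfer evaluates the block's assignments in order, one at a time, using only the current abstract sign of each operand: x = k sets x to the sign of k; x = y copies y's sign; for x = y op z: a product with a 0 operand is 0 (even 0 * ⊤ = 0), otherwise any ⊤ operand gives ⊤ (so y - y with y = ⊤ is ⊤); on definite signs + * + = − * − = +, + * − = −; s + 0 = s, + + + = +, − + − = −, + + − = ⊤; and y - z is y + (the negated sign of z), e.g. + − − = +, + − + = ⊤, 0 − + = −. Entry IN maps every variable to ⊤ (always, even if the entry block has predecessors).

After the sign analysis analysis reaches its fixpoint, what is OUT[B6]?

Answer: {a: ⊤, b: -, c: +, d: ⊤, e: 0, f: +}

Trace:
Per-block solution:
  B0: | IN=(all ⊤) | OUT={b:-, e:0; rest ⊤}
  B1: | IN={b:-, e:0; rest ⊤} | OUT={b:-, e:0; rest ⊤}
  B2: | IN={b:-, e:0; rest ⊤} | OUT={b:-, e:0; rest ⊤}
  B3: | IN={b:-, e:0; rest ⊤} | OUT={b:-, d:0, e:0, f:-; rest ⊤}
  B4: | IN={b:-, e:0; rest ⊤} | OUT={b:-, e:0; rest ⊤}
  B5: | IN={b:-, e:0; rest ⊤} | OUT={b:-, c:+, e:0; rest ⊤}
  B6: | IN={b:-, c:+, e:0; rest ⊤} | OUT={b:-, c:+, e:0, f:+; rest ⊤}

Merge at B6: IN[B6] = OUT[B5] = {a: ⊤, b: -, c: +, d: ⊤, e: 0, f: ⊤}
Applying B6's transfer function to that IN value gives OUT[B6] (row B6 above).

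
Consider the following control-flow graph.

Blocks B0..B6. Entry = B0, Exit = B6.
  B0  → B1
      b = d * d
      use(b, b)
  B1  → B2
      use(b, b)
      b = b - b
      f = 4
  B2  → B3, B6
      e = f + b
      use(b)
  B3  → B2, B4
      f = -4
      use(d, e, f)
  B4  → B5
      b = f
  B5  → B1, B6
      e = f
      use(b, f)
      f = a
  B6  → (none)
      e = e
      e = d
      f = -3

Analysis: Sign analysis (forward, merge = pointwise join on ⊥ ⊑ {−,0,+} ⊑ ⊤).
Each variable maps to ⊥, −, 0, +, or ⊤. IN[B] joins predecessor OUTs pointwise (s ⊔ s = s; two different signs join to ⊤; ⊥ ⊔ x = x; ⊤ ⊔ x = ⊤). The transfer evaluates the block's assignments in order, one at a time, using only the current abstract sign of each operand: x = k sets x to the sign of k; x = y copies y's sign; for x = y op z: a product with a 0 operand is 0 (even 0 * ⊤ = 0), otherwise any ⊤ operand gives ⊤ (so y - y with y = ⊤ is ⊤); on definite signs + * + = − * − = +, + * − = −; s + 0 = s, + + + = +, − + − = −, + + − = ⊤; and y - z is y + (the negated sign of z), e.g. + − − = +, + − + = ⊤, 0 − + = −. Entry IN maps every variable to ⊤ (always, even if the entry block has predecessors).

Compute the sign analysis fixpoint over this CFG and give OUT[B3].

Per-block solution:
  B0: | IN=(all ⊤) | OUT=(all ⊤)
  B1: | IN=(all ⊤) | OUT={f:+; rest ⊤}
  B2: | IN=(all ⊤) | OUT=(all ⊤)
  B3: | IN=(all ⊤) | OUT={f:-; rest ⊤}
  B4: | IN={f:-; rest ⊤} | OUT={b:-, f:-; rest ⊤}
  B5: | IN={b:-, f:-; rest ⊤} | OUT={b:-, e:-; rest ⊤}
  B6: | IN=(all ⊤) | OUT={f:-; rest ⊤}

Merge at B3: IN[B3] = OUT[B2] = {a: ⊤, b: ⊤, c: ⊤, d: ⊤, e: ⊤, f: ⊤}
Applying B3's transfer function to that IN value gives OUT[B3] (row B3 above).

Answer: {a: ⊤, b: ⊤, c: ⊤, d: ⊤, e: ⊤, f: -}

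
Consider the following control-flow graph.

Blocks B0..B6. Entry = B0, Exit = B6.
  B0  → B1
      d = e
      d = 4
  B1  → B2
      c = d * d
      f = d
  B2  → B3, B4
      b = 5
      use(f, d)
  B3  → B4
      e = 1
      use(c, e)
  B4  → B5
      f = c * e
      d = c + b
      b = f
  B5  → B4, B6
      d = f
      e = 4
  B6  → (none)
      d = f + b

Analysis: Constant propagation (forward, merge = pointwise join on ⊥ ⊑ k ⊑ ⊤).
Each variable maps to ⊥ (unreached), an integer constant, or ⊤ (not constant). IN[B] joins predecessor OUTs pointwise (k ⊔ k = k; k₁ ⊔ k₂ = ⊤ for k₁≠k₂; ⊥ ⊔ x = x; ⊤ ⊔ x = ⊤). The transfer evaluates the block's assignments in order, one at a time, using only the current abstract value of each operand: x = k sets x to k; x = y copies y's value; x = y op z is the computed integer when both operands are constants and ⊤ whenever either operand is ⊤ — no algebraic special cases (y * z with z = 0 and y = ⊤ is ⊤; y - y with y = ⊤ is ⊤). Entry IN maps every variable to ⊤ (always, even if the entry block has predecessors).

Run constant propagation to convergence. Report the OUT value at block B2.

Answer: {a: ⊤, b: 5, c: 16, d: 4, e: ⊤, f: 4}

Working:
Converged values:
  B0:  IN=(all ⊤)  OUT={d:4; rest ⊤}
  B1:  IN={d:4; rest ⊤}  OUT={c:16, d:4, f:4; rest ⊤}
  B2:  IN={c:16, d:4, f:4; rest ⊤}  OUT={b:5, c:16, d:4, f:4; rest ⊤}
  B3:  IN={b:5, c:16, d:4, f:4; rest ⊤}  OUT={b:5, c:16, d:4, e:1, f:4; rest ⊤}
  B4:  IN={c:16; rest ⊤}  OUT={c:16; rest ⊤}
  B5:  IN={c:16; rest ⊤}  OUT={c:16, e:4; rest ⊤}
  B6:  IN={c:16, e:4; rest ⊤}  OUT={c:16, e:4; rest ⊤}

Merge at B2: IN[B2] = OUT[B1] = {a: ⊤, b: ⊤, c: 16, d: 4, e: ⊤, f: 4}
Applying B2's transfer function to that IN value gives OUT[B2] (row B2 above).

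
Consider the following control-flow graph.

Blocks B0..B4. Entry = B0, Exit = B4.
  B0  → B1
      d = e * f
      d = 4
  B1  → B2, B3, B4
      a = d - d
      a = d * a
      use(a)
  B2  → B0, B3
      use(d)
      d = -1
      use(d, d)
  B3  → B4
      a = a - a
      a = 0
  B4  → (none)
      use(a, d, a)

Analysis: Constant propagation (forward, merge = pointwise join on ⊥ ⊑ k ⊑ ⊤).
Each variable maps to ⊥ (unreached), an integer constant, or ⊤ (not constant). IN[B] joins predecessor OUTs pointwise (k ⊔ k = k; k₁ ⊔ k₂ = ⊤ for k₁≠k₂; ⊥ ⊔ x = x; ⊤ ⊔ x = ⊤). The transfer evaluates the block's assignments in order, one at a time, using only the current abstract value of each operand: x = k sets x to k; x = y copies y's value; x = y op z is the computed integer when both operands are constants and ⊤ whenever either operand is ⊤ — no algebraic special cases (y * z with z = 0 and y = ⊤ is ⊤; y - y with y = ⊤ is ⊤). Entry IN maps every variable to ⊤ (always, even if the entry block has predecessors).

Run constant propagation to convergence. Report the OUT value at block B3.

Answer: {a: 0, b: ⊤, c: ⊤, d: ⊤, e: ⊤, f: ⊤}

Working:
Fixpoint table:
  B0:   IN=(all ⊤)   OUT={d:4; rest ⊤}
  B1:   IN={d:4; rest ⊤}   OUT={a:0, d:4; rest ⊤}
  B2:   IN={a:0, d:4; rest ⊤}   OUT={a:0, d:-1; rest ⊤}
  B3:   IN={a:0; rest ⊤}   OUT={a:0; rest ⊤}
  B4:   IN={a:0; rest ⊤}   OUT={a:0; rest ⊤}

Merge at B3: IN[B3] = OUT[B1] ⊔ OUT[B2] = {a: 0, b: ⊤, c: ⊤, d: ⊤, e: ⊤, f: ⊤}
Applying B3's transfer function to that IN value gives OUT[B3] (row B3 above).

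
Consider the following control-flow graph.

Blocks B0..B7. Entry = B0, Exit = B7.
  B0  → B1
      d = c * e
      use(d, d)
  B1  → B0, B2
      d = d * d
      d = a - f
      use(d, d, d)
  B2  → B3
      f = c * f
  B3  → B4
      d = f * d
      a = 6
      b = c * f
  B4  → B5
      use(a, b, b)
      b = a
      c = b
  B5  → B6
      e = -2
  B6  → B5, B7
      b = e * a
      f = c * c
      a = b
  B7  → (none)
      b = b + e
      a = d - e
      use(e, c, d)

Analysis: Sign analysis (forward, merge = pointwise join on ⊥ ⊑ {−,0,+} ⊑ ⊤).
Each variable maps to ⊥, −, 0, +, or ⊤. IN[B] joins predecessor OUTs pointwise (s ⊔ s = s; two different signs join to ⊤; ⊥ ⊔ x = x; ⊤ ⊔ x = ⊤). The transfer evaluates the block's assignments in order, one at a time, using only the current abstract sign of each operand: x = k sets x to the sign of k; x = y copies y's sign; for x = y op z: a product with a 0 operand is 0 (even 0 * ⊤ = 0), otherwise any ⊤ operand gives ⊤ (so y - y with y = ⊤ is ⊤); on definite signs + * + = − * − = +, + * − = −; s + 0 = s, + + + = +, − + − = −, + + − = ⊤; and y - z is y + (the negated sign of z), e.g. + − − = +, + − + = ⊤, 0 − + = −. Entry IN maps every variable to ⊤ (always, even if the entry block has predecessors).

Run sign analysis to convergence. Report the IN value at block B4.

Answer: {a: +, b: ⊤, c: ⊤, d: ⊤, e: ⊤, f: ⊤}

Working:
Converged values:
  B0:  IN=(all ⊤)  OUT=(all ⊤)
  B1:  IN=(all ⊤)  OUT=(all ⊤)
  B2:  IN=(all ⊤)  OUT=(all ⊤)
  B3:  IN=(all ⊤)  OUT={a:+; rest ⊤}
  B4:  IN={a:+; rest ⊤}  OUT={a:+, b:+, c:+; rest ⊤}
  B5:  IN={c:+; rest ⊤}  OUT={c:+, e:-; rest ⊤}
  B6:  IN={c:+, e:-; rest ⊤}  OUT={c:+, e:-, f:+; rest ⊤}
  B7:  IN={c:+, e:-, f:+; rest ⊤}  OUT={c:+, e:-, f:+; rest ⊤}

Merge at B4: IN[B4] = OUT[B3] = {a: +, b: ⊤, c: ⊤, d: ⊤, e: ⊤, f: ⊤}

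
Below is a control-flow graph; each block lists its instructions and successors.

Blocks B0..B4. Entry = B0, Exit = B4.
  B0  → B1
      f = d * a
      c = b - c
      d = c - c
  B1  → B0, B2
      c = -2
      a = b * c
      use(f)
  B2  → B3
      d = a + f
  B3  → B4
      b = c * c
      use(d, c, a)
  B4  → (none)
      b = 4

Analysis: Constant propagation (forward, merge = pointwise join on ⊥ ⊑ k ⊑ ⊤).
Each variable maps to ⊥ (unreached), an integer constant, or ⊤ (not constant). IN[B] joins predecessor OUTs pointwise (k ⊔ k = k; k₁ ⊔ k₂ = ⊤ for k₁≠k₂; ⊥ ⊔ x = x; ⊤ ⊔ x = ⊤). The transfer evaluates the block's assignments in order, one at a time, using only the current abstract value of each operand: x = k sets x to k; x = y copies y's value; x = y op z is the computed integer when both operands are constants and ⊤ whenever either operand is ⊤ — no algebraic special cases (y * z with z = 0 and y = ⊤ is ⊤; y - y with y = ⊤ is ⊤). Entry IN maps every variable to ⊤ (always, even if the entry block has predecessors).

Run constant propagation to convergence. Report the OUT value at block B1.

Answer: {a: ⊤, b: ⊤, c: -2, d: ⊤, e: ⊤, f: ⊤}

Derivation:
Per-block solution:
  B0:  IN=(all ⊤)  OUT=(all ⊤)
  B1:  IN=(all ⊤)  OUT={c:-2; rest ⊤}
  B2:  IN={c:-2; rest ⊤}  OUT={c:-2; rest ⊤}
  B3:  IN={c:-2; rest ⊤}  OUT={b:4, c:-2; rest ⊤}
  B4:  IN={b:4, c:-2; rest ⊤}  OUT={b:4, c:-2; rest ⊤}

Merge at B1: IN[B1] = OUT[B0] = {a: ⊤, b: ⊤, c: ⊤, d: ⊤, e: ⊤, f: ⊤}
Applying B1's transfer function to that IN value gives OUT[B1] (row B1 above).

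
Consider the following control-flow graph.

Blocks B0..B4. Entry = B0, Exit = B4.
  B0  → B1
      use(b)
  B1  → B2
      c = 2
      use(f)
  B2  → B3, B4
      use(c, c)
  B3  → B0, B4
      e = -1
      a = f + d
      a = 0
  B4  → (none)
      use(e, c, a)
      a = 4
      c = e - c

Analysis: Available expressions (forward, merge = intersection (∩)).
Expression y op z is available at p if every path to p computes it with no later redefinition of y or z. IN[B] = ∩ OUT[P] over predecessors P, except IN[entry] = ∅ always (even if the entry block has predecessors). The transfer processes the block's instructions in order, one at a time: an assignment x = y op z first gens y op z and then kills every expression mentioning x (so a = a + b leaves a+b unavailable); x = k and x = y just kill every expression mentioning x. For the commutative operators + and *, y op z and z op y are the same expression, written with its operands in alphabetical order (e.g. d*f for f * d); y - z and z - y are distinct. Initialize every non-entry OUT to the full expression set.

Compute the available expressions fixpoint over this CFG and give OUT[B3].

Per-block solution:
  B0: | IN={} | OUT={}
  B1: | IN={} | OUT={}
  B2: | IN={} | OUT={}
  B3: | IN={} | OUT={d+f}
  B4: | IN={} | OUT={}

Merge at B3: IN[B3] = OUT[B2] = {}
Applying B3's transfer function to that IN value gives OUT[B3] (row B3 above).

Answer: {d+f}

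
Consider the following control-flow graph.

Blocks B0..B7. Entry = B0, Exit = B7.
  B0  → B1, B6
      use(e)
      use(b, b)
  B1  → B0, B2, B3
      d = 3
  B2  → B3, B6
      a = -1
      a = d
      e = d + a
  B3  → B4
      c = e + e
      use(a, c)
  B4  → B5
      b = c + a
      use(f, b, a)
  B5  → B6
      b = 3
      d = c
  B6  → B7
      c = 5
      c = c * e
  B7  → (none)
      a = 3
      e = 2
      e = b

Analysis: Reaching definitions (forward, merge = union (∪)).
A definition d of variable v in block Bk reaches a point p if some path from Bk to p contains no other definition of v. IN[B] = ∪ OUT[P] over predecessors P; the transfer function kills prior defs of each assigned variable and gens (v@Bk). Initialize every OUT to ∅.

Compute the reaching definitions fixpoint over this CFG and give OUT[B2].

Per-block solution:
  B0: | IN={d@B1} | OUT={d@B1}
  B1: | IN={d@B1} | OUT={d@B1}
  B2: | IN={d@B1} | OUT={a@B2, d@B1, e@B2}
  B3: | IN={a@B2, d@B1, e@B2} | OUT={a@B2, c@B3, d@B1, e@B2}
  B4: | IN={a@B2, c@B3, d@B1, e@B2} | OUT={a@B2, b@B4, c@B3, d@B1, e@B2}
  B5: | IN={a@B2, b@B4, c@B3, d@B1, e@B2} | OUT={a@B2, b@B5, c@B3, d@B5, e@B2}
  B6: | IN={a@B2, b@B5, c@B3, d@B1, d@B5, e@B2} | OUT={a@B2, b@B5, c@B6, d@B1, d@B5, e@B2}
  B7: | IN={a@B2, b@B5, c@B6, d@B1, d@B5, e@B2} | OUT={a@B7, b@B5, c@B6, d@B1, d@B5, e@B7}

Merge at B2: IN[B2] = OUT[B1] = {d@B1}
Applying B2's transfer function to that IN value gives OUT[B2] (row B2 above).

Answer: {a@B2, d@B1, e@B2}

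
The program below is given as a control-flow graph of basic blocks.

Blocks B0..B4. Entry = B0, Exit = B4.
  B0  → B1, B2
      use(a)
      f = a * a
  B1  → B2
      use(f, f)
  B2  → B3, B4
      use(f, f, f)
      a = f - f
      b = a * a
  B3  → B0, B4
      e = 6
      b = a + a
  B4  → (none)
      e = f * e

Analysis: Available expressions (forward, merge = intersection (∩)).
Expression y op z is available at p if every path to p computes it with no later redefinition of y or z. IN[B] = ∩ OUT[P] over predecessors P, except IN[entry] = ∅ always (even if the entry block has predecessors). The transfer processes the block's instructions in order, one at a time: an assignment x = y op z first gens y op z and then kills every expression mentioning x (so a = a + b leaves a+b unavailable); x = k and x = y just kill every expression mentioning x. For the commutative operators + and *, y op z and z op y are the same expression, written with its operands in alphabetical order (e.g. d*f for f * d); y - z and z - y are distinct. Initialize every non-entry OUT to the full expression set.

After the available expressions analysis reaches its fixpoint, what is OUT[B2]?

Converged values:
  B0:   IN={}   OUT={a*a}
  B1:   IN={a*a}   OUT={a*a}
  B2:   IN={a*a}   OUT={a*a, f-f}
  B3:   IN={a*a, f-f}   OUT={a*a, a+a, f-f}
  B4:   IN={a*a, f-f}   OUT={a*a, f-f}

Merge at B2: IN[B2] = OUT[B0] ∩ OUT[B1] = {a*a}
Applying B2's transfer function to that IN value gives OUT[B2] (row B2 above).

Answer: {a*a, f-f}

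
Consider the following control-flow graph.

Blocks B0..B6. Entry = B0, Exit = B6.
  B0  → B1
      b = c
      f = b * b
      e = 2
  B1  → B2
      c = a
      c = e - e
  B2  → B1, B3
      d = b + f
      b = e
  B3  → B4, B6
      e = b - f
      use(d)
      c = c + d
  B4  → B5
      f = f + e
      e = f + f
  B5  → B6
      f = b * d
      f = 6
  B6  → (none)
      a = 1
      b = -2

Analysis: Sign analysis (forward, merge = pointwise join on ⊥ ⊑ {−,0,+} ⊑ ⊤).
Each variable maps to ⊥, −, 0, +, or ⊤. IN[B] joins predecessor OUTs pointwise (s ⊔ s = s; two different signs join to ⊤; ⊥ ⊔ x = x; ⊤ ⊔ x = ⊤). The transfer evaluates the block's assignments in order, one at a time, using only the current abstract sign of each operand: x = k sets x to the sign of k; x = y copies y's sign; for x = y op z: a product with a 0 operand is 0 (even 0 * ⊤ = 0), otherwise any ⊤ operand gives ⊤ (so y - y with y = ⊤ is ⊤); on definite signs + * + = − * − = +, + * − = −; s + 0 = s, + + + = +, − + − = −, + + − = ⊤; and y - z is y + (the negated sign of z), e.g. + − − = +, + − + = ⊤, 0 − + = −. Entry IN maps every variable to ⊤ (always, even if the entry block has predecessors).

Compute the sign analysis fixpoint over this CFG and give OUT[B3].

Converged values:
  B0: | IN=(all ⊤) | OUT={e:+; rest ⊤}
  B1: | IN={e:+; rest ⊤} | OUT={e:+; rest ⊤}
  B2: | IN={e:+; rest ⊤} | OUT={b:+, e:+; rest ⊤}
  B3: | IN={b:+, e:+; rest ⊤} | OUT={b:+; rest ⊤}
  B4: | IN={b:+; rest ⊤} | OUT={b:+; rest ⊤}
  B5: | IN={b:+; rest ⊤} | OUT={b:+, f:+; rest ⊤}
  B6: | IN={b:+; rest ⊤} | OUT={a:+, b:-; rest ⊤}

Merge at B3: IN[B3] = OUT[B2] = {a: ⊤, b: +, c: ⊤, d: ⊤, e: +, f: ⊤}
Applying B3's transfer function to that IN value gives OUT[B3] (row B3 above).

Answer: {a: ⊤, b: +, c: ⊤, d: ⊤, e: ⊤, f: ⊤}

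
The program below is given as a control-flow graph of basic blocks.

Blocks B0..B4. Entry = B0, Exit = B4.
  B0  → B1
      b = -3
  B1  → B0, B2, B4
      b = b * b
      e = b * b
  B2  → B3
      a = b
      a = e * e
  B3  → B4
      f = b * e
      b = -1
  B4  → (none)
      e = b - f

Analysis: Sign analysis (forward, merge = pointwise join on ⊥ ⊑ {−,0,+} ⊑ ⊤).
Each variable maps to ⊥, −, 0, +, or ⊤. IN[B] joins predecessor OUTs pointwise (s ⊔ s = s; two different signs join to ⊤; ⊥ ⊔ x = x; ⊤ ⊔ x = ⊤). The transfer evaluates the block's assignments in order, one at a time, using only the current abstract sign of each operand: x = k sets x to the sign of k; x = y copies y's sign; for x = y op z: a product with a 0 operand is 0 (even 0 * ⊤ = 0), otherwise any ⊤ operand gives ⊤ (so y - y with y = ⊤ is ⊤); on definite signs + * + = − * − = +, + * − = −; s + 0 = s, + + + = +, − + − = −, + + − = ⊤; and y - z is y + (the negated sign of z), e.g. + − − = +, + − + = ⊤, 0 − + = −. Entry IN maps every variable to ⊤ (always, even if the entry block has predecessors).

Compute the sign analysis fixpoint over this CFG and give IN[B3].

Converged values:
  B0: | IN=(all ⊤) | OUT={b:-; rest ⊤}
  B1: | IN={b:-; rest ⊤} | OUT={b:+, e:+; rest ⊤}
  B2: | IN={b:+, e:+; rest ⊤} | OUT={a:+, b:+, e:+; rest ⊤}
  B3: | IN={a:+, b:+, e:+; rest ⊤} | OUT={a:+, b:-, e:+, f:+; rest ⊤}
  B4: | IN={e:+; rest ⊤} | OUT=(all ⊤)

Merge at B3: IN[B3] = OUT[B2] = {a: +, b: +, c: ⊤, d: ⊤, e: +, f: ⊤}

Answer: {a: +, b: +, c: ⊤, d: ⊤, e: +, f: ⊤}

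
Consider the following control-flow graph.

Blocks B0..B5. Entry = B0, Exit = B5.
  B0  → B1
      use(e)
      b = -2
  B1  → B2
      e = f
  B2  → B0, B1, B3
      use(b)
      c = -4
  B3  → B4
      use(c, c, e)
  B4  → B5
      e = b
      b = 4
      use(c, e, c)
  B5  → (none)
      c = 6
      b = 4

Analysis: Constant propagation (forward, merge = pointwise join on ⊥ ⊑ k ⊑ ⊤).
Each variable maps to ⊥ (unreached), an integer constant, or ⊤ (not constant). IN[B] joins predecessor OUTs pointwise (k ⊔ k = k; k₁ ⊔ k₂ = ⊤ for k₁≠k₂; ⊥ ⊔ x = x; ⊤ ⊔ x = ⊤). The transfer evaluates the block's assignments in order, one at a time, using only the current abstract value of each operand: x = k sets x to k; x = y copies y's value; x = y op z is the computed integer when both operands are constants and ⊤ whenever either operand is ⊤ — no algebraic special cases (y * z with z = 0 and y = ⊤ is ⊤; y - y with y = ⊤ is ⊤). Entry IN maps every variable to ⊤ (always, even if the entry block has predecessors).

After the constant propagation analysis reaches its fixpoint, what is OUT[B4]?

Fixpoint table:
  B0: | IN=(all ⊤) | OUT={b:-2; rest ⊤}
  B1: | IN={b:-2; rest ⊤} | OUT={b:-2; rest ⊤}
  B2: | IN={b:-2; rest ⊤} | OUT={b:-2, c:-4; rest ⊤}
  B3: | IN={b:-2, c:-4; rest ⊤} | OUT={b:-2, c:-4; rest ⊤}
  B4: | IN={b:-2, c:-4; rest ⊤} | OUT={b:4, c:-4, e:-2; rest ⊤}
  B5: | IN={b:4, c:-4, e:-2; rest ⊤} | OUT={b:4, c:6, e:-2; rest ⊤}

Merge at B4: IN[B4] = OUT[B3] = {a: ⊤, b: -2, c: -4, d: ⊤, e: ⊤, f: ⊤}
Applying B4's transfer function to that IN value gives OUT[B4] (row B4 above).

Answer: {a: ⊤, b: 4, c: -4, d: ⊤, e: -2, f: ⊤}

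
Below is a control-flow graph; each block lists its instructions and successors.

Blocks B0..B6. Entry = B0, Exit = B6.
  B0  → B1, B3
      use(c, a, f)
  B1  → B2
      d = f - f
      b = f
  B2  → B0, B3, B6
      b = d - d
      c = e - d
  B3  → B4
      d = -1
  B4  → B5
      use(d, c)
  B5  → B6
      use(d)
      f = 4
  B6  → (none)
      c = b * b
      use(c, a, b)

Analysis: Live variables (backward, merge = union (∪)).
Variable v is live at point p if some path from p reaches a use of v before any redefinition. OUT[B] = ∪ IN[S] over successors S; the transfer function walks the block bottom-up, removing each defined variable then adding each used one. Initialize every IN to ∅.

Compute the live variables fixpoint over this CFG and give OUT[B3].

Answer: {a, b, c, d}

Derivation:
Per-block solution:
  B0:  IN={a, b, c, e, f}  OUT={a, b, c, e, f}
  B1:  IN={a, e, f}  OUT={a, d, e, f}
  B2:  IN={a, d, e, f}  OUT={a, b, c, e, f}
  B3:  IN={a, b, c}  OUT={a, b, c, d}
  B4:  IN={a, b, c, d}  OUT={a, b, d}
  B5:  IN={a, b, d}  OUT={a, b}
  B6:  IN={a, b}  OUT={}

Merge at B3: OUT[B3] = IN[B4] = {a, b, c, d}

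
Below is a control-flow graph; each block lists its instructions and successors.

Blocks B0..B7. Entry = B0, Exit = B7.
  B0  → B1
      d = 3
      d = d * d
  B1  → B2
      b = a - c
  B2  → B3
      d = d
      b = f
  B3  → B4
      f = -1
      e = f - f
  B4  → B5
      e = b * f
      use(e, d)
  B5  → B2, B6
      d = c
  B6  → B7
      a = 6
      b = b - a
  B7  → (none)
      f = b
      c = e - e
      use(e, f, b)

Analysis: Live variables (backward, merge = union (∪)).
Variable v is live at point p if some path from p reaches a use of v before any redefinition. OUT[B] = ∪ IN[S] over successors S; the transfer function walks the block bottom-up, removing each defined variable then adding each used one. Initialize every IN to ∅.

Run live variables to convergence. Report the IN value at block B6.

Per-block solution:
  B0:  IN={a, c, f}  OUT={a, c, d, f}
  B1:  IN={a, c, d, f}  OUT={c, d, f}
  B2:  IN={c, d, f}  OUT={b, c, d}
  B3:  IN={b, c, d}  OUT={b, c, d, f}
  B4:  IN={b, c, d, f}  OUT={b, c, e, f}
  B5:  IN={b, c, e, f}  OUT={b, c, d, e, f}
  B6:  IN={b, e}  OUT={b, e}
  B7:  IN={b, e}  OUT={}

Merge at B6: OUT[B6] = IN[B7] = {b, e}
Applying B6's transfer function to that OUT value gives IN[B6] (row B6 above).

Answer: {b, e}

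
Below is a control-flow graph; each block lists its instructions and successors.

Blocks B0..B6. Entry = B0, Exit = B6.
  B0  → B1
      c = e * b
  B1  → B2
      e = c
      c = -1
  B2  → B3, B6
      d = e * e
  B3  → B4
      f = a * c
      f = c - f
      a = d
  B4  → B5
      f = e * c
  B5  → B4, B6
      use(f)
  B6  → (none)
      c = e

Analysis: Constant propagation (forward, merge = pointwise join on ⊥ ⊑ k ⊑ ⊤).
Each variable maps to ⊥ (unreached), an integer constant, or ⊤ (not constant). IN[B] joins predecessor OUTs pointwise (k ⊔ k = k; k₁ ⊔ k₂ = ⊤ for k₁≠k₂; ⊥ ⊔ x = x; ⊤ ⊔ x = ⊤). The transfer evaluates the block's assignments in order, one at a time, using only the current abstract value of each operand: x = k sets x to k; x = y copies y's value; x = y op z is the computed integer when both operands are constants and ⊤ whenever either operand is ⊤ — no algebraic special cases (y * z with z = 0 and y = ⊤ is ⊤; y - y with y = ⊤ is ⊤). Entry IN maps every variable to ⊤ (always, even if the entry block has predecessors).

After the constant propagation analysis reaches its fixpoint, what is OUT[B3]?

Converged values:
  B0: | IN=(all ⊤) | OUT=(all ⊤)
  B1: | IN=(all ⊤) | OUT={c:-1; rest ⊤}
  B2: | IN={c:-1; rest ⊤} | OUT={c:-1; rest ⊤}
  B3: | IN={c:-1; rest ⊤} | OUT={c:-1; rest ⊤}
  B4: | IN={c:-1; rest ⊤} | OUT={c:-1; rest ⊤}
  B5: | IN={c:-1; rest ⊤} | OUT={c:-1; rest ⊤}
  B6: | IN={c:-1; rest ⊤} | OUT=(all ⊤)

Merge at B3: IN[B3] = OUT[B2] = {a: ⊤, b: ⊤, c: -1, d: ⊤, e: ⊤, f: ⊤}
Applying B3's transfer function to that IN value gives OUT[B3] (row B3 above).

Answer: {a: ⊤, b: ⊤, c: -1, d: ⊤, e: ⊤, f: ⊤}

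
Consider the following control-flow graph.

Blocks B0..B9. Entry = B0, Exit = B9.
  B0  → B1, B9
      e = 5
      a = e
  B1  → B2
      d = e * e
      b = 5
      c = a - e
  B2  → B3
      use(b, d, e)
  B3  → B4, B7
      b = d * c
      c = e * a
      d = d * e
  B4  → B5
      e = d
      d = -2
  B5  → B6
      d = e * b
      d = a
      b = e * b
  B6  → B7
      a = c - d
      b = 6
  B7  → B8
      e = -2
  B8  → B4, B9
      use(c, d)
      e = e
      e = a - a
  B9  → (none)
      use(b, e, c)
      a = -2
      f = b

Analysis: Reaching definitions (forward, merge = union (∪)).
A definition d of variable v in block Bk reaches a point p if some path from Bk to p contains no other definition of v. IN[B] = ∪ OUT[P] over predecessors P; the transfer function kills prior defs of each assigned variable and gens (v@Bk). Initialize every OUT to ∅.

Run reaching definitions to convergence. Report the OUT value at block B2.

Answer: {a@B0, b@B1, c@B1, d@B1, e@B0}

Derivation:
Converged values:
  B0:   IN={}   OUT={a@B0, e@B0}
  B1:   IN={a@B0, e@B0}   OUT={a@B0, b@B1, c@B1, d@B1, e@B0}
  B2:   IN={a@B0, b@B1, c@B1, d@B1, e@B0}   OUT={a@B0, b@B1, c@B1, d@B1, e@B0}
  B3:   IN={a@B0, b@B1, c@B1, d@B1, e@B0}   OUT={a@B0, b@B3, c@B3, d@B3, e@B0}
  B4:   IN={a@B0, a@B6, b@B3, b@B6, c@B3, d@B3, d@B5, e@B0, e@B8}   OUT={a@B0, a@B6, b@B3, b@B6, c@B3, d@B4, e@B4}
  B5:   IN={a@B0, a@B6, b@B3, b@B6, c@B3, d@B4, e@B4}   OUT={a@B0, a@B6, b@B5, c@B3, d@B5, e@B4}
  B6:   IN={a@B0, a@B6, b@B5, c@B3, d@B5, e@B4}   OUT={a@B6, b@B6, c@B3, d@B5, e@B4}
  B7:   IN={a@B0, a@B6, b@B3, b@B6, c@B3, d@B3, d@B5, e@B0, e@B4}   OUT={a@B0, a@B6, b@B3, b@B6, c@B3, d@B3, d@B5, e@B7}
  B8:   IN={a@B0, a@B6, b@B3, b@B6, c@B3, d@B3, d@B5, e@B7}   OUT={a@B0, a@B6, b@B3, b@B6, c@B3, d@B3, d@B5, e@B8}
  B9:   IN={a@B0, a@B6, b@B3, b@B6, c@B3, d@B3, d@B5, e@B0, e@B8}   OUT={a@B9, b@B3, b@B6, c@B3, d@B3, d@B5, e@B0, e@B8, f@B9}

Merge at B2: IN[B2] = OUT[B1] = {a@B0, b@B1, c@B1, d@B1, e@B0}
Applying B2's transfer function to that IN value gives OUT[B2] (row B2 above).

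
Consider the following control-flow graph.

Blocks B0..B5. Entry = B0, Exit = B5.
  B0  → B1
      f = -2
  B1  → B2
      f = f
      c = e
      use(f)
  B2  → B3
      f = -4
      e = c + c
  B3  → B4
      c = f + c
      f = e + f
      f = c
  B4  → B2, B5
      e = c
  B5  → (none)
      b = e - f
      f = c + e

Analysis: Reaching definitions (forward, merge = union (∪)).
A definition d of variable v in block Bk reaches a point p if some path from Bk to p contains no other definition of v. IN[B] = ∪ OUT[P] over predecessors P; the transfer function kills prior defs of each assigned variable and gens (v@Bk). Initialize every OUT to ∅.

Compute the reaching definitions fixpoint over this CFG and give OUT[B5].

Answer: {b@B5, c@B3, e@B4, f@B5}

Trace:
Per-block solution:
  B0:  IN={}  OUT={f@B0}
  B1:  IN={f@B0}  OUT={c@B1, f@B1}
  B2:  IN={c@B1, c@B3, e@B4, f@B1, f@B3}  OUT={c@B1, c@B3, e@B2, f@B2}
  B3:  IN={c@B1, c@B3, e@B2, f@B2}  OUT={c@B3, e@B2, f@B3}
  B4:  IN={c@B3, e@B2, f@B3}  OUT={c@B3, e@B4, f@B3}
  B5:  IN={c@B3, e@B4, f@B3}  OUT={b@B5, c@B3, e@B4, f@B5}

Merge at B5: IN[B5] = OUT[B4] = {c@B3, e@B4, f@B3}
Applying B5's transfer function to that IN value gives OUT[B5] (row B5 above).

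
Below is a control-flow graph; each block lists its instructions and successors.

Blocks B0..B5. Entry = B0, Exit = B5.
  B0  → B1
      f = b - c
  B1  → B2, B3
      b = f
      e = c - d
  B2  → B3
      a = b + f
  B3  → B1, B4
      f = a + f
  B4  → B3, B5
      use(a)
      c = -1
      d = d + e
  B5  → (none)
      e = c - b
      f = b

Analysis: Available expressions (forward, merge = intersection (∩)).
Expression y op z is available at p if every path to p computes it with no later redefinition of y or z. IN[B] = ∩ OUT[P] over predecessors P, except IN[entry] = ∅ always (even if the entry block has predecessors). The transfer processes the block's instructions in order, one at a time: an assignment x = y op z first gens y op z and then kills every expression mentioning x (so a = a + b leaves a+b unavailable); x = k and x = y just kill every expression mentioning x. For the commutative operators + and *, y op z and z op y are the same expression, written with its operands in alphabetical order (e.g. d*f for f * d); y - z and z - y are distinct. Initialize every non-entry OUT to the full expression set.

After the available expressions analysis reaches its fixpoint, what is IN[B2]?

Answer: {c-d}

Trace:
Per-block solution:
  B0:  IN={}  OUT={b-c}
  B1:  IN={}  OUT={c-d}
  B2:  IN={c-d}  OUT={b+f, c-d}
  B3:  IN={}  OUT={}
  B4:  IN={}  OUT={}
  B5:  IN={}  OUT={c-b}

Merge at B2: IN[B2] = OUT[B1] = {c-d}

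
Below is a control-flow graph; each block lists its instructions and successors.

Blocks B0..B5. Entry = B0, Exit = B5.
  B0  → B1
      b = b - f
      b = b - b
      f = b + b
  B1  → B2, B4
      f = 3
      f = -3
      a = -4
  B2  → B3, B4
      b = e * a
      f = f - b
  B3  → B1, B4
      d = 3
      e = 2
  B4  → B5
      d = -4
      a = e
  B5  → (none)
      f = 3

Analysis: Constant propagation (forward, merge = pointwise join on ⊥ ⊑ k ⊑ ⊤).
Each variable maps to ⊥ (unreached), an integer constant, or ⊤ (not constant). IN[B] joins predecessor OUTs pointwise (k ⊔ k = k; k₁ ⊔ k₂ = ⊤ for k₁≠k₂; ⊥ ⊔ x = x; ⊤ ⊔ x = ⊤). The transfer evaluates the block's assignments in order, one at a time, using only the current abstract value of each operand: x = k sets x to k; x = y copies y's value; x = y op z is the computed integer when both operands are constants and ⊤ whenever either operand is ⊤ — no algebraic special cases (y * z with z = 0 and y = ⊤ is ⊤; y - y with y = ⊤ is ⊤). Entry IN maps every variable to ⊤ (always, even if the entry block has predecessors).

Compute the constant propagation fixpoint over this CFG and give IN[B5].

Fixpoint table:
  B0: | IN=(all ⊤) | OUT=(all ⊤)
  B1: | IN=(all ⊤) | OUT={a:-4, f:-3; rest ⊤}
  B2: | IN={a:-4, f:-3; rest ⊤} | OUT={a:-4; rest ⊤}
  B3: | IN={a:-4; rest ⊤} | OUT={a:-4, d:3, e:2; rest ⊤}
  B4: | IN={a:-4; rest ⊤} | OUT={d:-4; rest ⊤}
  B5: | IN={d:-4; rest ⊤} | OUT={d:-4, f:3; rest ⊤}

Merge at B5: IN[B5] = OUT[B4] = {a: ⊤, b: ⊤, c: ⊤, d: -4, e: ⊤, f: ⊤}

Answer: {a: ⊤, b: ⊤, c: ⊤, d: -4, e: ⊤, f: ⊤}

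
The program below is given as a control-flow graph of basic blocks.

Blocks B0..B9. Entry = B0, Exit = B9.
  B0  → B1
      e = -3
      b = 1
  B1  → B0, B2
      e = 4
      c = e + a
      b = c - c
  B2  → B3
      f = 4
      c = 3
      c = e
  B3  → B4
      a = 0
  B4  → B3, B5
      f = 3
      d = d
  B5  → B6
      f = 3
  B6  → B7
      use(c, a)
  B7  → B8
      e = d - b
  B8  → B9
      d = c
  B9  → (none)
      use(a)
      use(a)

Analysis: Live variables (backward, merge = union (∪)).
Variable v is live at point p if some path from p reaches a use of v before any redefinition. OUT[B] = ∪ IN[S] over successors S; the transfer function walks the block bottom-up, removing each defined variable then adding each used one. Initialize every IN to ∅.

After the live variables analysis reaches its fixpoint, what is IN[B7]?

Fixpoint table:
  B0:   IN={a, d}   OUT={a, d}
  B1:   IN={a, d}   OUT={a, b, d, e}
  B2:   IN={b, d, e}   OUT={b, c, d}
  B3:   IN={b, c, d}   OUT={a, b, c, d}
  B4:   IN={a, b, c, d}   OUT={a, b, c, d}
  B5:   IN={a, b, c, d}   OUT={a, b, c, d}
  B6:   IN={a, b, c, d}   OUT={a, b, c, d}
  B7:   IN={a, b, c, d}   OUT={a, c}
  B8:   IN={a, c}   OUT={a}
  B9:   IN={a}   OUT={}

Merge at B7: OUT[B7] = IN[B8] = {a, c}
Applying B7's transfer function to that OUT value gives IN[B7] (row B7 above).

Answer: {a, b, c, d}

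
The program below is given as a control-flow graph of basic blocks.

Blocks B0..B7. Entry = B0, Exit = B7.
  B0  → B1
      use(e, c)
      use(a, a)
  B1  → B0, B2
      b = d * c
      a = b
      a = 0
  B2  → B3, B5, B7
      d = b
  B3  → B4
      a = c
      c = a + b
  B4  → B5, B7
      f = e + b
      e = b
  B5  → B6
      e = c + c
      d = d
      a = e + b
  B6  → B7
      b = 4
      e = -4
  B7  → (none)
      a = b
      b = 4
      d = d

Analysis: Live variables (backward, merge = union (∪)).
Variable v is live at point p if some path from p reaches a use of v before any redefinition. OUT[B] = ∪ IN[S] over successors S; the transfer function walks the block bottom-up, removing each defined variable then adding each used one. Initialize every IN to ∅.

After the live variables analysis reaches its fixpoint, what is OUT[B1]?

Fixpoint table:
  B0:   IN={a, c, d, e}   OUT={c, d, e}
  B1:   IN={c, d, e}   OUT={a, b, c, d, e}
  B2:   IN={b, c, e}   OUT={b, c, d, e}
  B3:   IN={b, c, d, e}   OUT={b, c, d, e}
  B4:   IN={b, c, d, e}   OUT={b, c, d}
  B5:   IN={b, c, d}   OUT={d}
  B6:   IN={d}   OUT={b, d}
  B7:   IN={b, d}   OUT={}

Merge at B1: OUT[B1] = IN[B0] ⊔ IN[B2] = {a, b, c, d, e}

Answer: {a, b, c, d, e}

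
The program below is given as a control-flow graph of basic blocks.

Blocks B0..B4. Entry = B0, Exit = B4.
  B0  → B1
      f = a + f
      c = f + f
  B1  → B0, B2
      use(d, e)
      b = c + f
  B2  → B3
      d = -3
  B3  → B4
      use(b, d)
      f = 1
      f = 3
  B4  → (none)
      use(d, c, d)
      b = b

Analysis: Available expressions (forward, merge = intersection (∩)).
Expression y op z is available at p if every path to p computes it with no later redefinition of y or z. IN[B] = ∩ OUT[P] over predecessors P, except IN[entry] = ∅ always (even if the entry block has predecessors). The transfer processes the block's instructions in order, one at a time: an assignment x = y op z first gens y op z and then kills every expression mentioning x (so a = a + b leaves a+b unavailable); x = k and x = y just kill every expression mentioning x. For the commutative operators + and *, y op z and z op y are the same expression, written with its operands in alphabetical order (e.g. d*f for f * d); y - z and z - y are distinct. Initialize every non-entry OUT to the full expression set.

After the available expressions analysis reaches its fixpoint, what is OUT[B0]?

Converged values:
  B0: | IN={} | OUT={f+f}
  B1: | IN={f+f} | OUT={c+f, f+f}
  B2: | IN={c+f, f+f} | OUT={c+f, f+f}
  B3: | IN={c+f, f+f} | OUT={}
  B4: | IN={} | OUT={}

Merge at B0 (entry node, so the boundary value {} is joined with the incoming edge(s)): IN[B0] = {} ∩ OUT[B1] = {}
Applying B0's transfer function to that IN value gives OUT[B0] (row B0 above).

Answer: {f+f}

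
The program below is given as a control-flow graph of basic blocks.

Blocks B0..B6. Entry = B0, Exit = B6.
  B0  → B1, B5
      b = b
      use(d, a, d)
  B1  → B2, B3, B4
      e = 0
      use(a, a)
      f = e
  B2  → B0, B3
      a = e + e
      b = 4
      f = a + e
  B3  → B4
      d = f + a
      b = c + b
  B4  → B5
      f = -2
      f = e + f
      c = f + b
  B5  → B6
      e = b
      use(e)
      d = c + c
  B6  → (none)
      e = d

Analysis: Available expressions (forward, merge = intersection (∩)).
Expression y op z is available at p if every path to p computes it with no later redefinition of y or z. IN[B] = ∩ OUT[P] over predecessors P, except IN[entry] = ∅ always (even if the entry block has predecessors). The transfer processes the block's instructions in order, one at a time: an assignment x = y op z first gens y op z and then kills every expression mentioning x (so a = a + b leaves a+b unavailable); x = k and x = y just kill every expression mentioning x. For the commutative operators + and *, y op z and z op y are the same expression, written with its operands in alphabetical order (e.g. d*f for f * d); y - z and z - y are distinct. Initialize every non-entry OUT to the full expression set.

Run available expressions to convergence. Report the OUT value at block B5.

Fixpoint table:
  B0:   IN={}   OUT={}
  B1:   IN={}   OUT={}
  B2:   IN={}   OUT={a+e, e+e}
  B3:   IN={}   OUT={a+f}
  B4:   IN={}   OUT={b+f}
  B5:   IN={}   OUT={c+c}
  B6:   IN={c+c}   OUT={c+c}

Merge at B5: IN[B5] = OUT[B0] ∩ OUT[B4] = {}
Applying B5's transfer function to that IN value gives OUT[B5] (row B5 above).

Answer: {c+c}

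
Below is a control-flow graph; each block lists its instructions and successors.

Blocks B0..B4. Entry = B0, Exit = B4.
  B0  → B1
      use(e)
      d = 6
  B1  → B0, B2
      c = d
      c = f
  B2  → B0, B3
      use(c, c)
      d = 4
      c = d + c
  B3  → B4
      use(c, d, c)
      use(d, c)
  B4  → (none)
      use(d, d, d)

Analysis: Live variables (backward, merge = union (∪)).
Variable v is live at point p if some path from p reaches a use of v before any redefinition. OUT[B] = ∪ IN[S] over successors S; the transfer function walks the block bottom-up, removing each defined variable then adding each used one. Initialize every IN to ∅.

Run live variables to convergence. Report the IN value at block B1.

Converged values:
  B0: | IN={e, f} | OUT={d, e, f}
  B1: | IN={d, e, f} | OUT={c, e, f}
  B2: | IN={c, e, f} | OUT={c, d, e, f}
  B3: | IN={c, d} | OUT={d}
  B4: | IN={d} | OUT={}

Merge at B1: OUT[B1] = IN[B0] ⊔ IN[B2] = {c, e, f}
Applying B1's transfer function to that OUT value gives IN[B1] (row B1 above).

Answer: {d, e, f}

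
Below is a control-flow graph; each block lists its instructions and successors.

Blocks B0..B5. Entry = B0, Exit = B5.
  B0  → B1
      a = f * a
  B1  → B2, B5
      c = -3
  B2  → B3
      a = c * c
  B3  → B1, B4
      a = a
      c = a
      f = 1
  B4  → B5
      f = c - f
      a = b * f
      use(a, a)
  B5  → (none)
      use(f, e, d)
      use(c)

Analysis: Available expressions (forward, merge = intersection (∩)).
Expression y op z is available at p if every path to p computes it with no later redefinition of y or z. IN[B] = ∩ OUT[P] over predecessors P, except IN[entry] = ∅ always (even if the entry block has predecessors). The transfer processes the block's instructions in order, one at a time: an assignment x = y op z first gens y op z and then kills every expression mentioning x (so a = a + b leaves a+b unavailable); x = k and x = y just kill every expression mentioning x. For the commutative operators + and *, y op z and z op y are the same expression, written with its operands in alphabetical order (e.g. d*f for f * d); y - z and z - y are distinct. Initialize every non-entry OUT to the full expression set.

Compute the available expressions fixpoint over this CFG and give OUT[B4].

Per-block solution:
  B0: | IN={} | OUT={}
  B1: | IN={} | OUT={}
  B2: | IN={} | OUT={c*c}
  B3: | IN={c*c} | OUT={}
  B4: | IN={} | OUT={b*f}
  B5: | IN={} | OUT={}

Merge at B4: IN[B4] = OUT[B3] = {}
Applying B4's transfer function to that IN value gives OUT[B4] (row B4 above).

Answer: {b*f}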